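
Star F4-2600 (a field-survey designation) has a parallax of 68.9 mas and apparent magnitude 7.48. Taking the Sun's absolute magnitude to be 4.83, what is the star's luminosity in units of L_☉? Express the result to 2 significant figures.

d = 1/p = 1000/68.9 mas = 14.51 pc
M = m − 5 log₁₀ d + 5 = 7.48 − 5·1.1618 + 5 = 6.671
M − M_☉ = 6.671 − 4.83 = 1.841
L/L_☉ = 10^(−0.4 × 1.841) = 0.1835

L/L_☉ ≈ 0.18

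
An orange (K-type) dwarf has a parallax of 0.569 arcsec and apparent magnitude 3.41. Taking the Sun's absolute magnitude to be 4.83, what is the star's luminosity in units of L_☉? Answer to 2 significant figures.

d = 1/p = 1/0.569″ = 1.757 pc
M = m − 5 log₁₀ d + 5 = 3.41 − 5·0.2449 + 5 = 7.186
M − M_☉ = 7.186 − 4.83 = 2.356
L/L_☉ = 10^(−0.4 × 2.356) = 0.1142

L/L_☉ ≈ 0.11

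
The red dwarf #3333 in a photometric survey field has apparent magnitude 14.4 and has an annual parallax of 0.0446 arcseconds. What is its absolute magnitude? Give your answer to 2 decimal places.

d = 1/p = 1/0.0446″ = 22.42 pc
5 log₁₀(d/10 pc) = 5 log₁₀(22.42) − 5 = 1.753
M = m − 5 log₁₀(d/10) = 14.4 − 1.753 = 12.647

M ≈ 12.65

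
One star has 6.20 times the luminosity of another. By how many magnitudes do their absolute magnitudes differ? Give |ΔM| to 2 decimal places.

|ΔM| ≈ 1.98

Pogson: ΔM = −2.5 log₁₀(ratio) = −2.5 log₁₀(6.20) = −2.5 × 0.7924 = -1.981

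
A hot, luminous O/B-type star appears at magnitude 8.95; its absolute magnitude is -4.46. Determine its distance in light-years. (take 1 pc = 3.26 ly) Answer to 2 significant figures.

d ≈ 16000 ly

μ = m − M = 13.410
m − M = 5 log₁₀ d − 5
log₁₀ d = (m − M)/5 + 1 = 3.6820
d = 10^3.6820 = 4808 pc
= 15680 ly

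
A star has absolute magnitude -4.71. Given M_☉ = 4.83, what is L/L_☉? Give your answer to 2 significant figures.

L/L_☉ ≈ 6500

M − M_☉ = -4.71 − 4.83 = -9.540
L/L_☉ = 10^(−0.4 (M − M_☉)) = 10^3.816 = 6546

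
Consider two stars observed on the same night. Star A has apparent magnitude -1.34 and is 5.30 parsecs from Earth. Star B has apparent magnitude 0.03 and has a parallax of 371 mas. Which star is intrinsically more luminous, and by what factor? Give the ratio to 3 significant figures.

Star A: M = m − 5 log₁₀ d + 5 = -1.34 − 5·0.7243 + 5 = 0.039
Star B: p = 371 mas = 0.371″ → d = 1/p = 2.695 pc
Star B: M = m − 5 log₁₀ d + 5 = 0.03 − 5·0.4306 + 5 = 2.877
ΔM = M_A − M_B = 0.039 − (2.877) = -2.838; smaller M is more luminous → Star A.
L ratio = 10^(0.4 |ΔM|) = 10^1.135 = 13.66

Star A is more luminous, by a factor of 13.7.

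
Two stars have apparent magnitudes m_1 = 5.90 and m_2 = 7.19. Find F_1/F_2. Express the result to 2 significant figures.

F_1/F_2 ≈ 3.3

Δm = 5.90 − (7.19) = -1.29
Flux ratio = 10^(−0.4 Δm) = 10^(−0.4 × -1.29) = 10^0.516 = 3.281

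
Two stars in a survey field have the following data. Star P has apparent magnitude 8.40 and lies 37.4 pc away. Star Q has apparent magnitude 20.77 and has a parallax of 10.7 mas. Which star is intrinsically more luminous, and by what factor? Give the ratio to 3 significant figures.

Star P is more luminous, by a factor of 14200.

Star P: M = m − 5 log₁₀ d + 5 = 8.40 − 5·1.5729 + 5 = 5.536
Star Q: p = 10.7 mas = 0.0107″ → d = 1/p = 93.46 pc
Star Q: M = m − 5 log₁₀ d + 5 = 20.77 − 5·1.9706 + 5 = 15.917
ΔM = M_P − M_Q = 5.536 − (15.917) = -10.381; smaller M is more luminous → Star P.
L ratio = 10^(0.4 |ΔM|) = 10^4.153 = 14210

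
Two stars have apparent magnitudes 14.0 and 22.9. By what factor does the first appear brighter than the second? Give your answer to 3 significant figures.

3630

Δm = 14.0 − (22.9) = -8.9
Flux ratio = 10^(−0.4 Δm) = 10^(−0.4 × -8.9) = 10^3.560 = 3631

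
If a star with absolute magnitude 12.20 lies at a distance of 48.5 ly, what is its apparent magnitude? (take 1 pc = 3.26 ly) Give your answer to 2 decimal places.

m ≈ 13.06

d = 48.5 ly / 3.26 = 14.88 pc
m = M + 5 log₁₀ d − 5 = 12.20 + 5·1.1725 − 5 = 13.063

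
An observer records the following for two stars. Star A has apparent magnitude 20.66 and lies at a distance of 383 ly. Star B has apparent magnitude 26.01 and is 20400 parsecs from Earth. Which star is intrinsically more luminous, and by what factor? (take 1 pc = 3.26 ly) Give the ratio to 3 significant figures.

Star A: d = 383 ly / 3.26 = 117.5 pc
Star A: M = m − 5 log₁₀ d + 5 = 20.66 − 5·2.0700 + 5 = 15.310
Star B: M = m − 5 log₁₀ d + 5 = 26.01 − 5·4.3096 + 5 = 9.462
ΔM = M_A − M_B = 15.310 − (9.462) = 5.848; smaller M is more luminous → Star B.
L ratio = 10^(0.4 |ΔM|) = 10^2.339 = 218.4

Star B is more luminous, by a factor of 218.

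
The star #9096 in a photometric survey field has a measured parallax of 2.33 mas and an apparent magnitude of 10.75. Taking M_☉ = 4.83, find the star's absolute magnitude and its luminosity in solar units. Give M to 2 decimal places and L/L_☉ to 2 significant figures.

M ≈ 2.59; L/L_☉ ≈ 7.9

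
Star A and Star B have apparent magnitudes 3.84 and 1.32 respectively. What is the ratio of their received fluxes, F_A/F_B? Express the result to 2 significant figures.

F_A/F_B ≈ 0.098

Magnitude difference = 2.52
Flux ratio = 10^(−0.4 Δm) = 10^(−0.4 × 2.52) = 10^-1.008 = 0.09817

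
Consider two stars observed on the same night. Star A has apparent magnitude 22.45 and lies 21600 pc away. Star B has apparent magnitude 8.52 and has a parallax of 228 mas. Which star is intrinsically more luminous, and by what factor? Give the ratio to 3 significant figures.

Star A: M = m − 5 log₁₀ d + 5 = 22.45 − 5·4.3345 + 5 = 5.778
Star B: p = 228 mas = 0.228″ → d = 1/p = 4.386 pc
Star B: M = m − 5 log₁₀ d + 5 = 8.52 − 5·0.6421 + 5 = 10.310
ΔM = M_A − M_B = 5.778 − (10.310) = -4.532; smaller M is more luminous → Star A.
L ratio = 10^(0.4 |ΔM|) = 10^1.813 = 64.98

Star A is more luminous, by a factor of 65.0.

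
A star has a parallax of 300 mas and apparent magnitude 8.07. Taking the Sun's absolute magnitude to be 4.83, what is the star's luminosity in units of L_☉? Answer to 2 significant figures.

L/L_☉ ≈ 5.6×10^-3

d = 1/p = 1000/300 mas = 3.333 pc
M = m − 5 log₁₀ d + 5 = 8.07 − 5·0.5229 + 5 = 10.456
M − M_☉ = 10.456 − 4.83 = 5.626
L/L_☉ = 10^(−0.4 × 5.626) = 5.620×10^-3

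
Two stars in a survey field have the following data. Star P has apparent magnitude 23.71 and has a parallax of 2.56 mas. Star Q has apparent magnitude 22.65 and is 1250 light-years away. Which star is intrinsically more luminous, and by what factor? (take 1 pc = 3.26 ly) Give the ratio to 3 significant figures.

Star Q is more luminous, by a factor of 2.56.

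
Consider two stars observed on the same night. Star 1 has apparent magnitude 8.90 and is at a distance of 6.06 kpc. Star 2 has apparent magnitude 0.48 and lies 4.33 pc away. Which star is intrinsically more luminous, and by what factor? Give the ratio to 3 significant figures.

Star 1 is more luminous, by a factor of 839.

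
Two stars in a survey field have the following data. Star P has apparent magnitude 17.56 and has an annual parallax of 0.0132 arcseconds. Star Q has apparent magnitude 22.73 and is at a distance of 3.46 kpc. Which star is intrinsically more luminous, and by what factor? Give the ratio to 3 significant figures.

Star Q is more luminous, by a factor of 17.8.

Star P: d = 1/p = 1/0.0132″ = 75.76 pc
Star P: M = m − 5 log₁₀ d + 5 = 17.56 − 5·1.8794 + 5 = 13.163
Star Q: d = 3.46 kpc = 3460 pc
Star Q: M = m − 5 log₁₀ d + 5 = 22.73 − 5·3.5391 + 5 = 10.035
ΔM = M_P − M_Q = 13.163 − (10.035) = 3.128; smaller M is more luminous → Star Q.
L ratio = 10^(0.4 |ΔM|) = 10^1.251 = 17.84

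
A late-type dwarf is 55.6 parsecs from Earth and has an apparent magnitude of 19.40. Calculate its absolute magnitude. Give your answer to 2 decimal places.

5 log₁₀(d/10 pc) = 5 log₁₀(55.60) − 5 = 3.725
M = m − 5 log₁₀(d/10) = 19.40 − 3.725 = 15.675

M ≈ 15.67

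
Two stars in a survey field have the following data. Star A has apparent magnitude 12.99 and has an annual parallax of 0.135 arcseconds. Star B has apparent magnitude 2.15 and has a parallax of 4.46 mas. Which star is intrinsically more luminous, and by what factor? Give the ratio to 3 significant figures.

Star A: d = 1/p = 1/0.135″ = 7.407 pc
Star A: M = m − 5 log₁₀ d + 5 = 12.99 − 5·0.8697 + 5 = 13.642
Star B: p = 4.46 mas = 4.46×10^-3″ → d = 1/p = 224.2 pc
Star B: M = m − 5 log₁₀ d + 5 = 2.15 − 5·2.3507 + 5 = -4.603
ΔM = M_A − M_B = 13.642 − (-4.603) = 18.245; smaller M is more luminous → Star B.
L ratio = 10^(0.4 |ΔM|) = 10^7.298 = 1.986×10^7

Star B is more luminous, by a factor of 1.99×10^7.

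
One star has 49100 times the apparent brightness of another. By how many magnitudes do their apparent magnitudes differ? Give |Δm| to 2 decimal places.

|Δm| ≈ 11.73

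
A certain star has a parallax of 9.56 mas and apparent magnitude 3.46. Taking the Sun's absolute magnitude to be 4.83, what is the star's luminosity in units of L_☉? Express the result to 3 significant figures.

d = 1/p = 1000/9.56 mas = 104.6 pc
M = m − 5 log₁₀ d + 5 = 3.46 − 5·2.0195 + 5 = -1.638
M − M_☉ = -1.638 − 4.83 = -6.468
L/L_☉ = 10^(−0.4 × -6.468) = 386.4

L/L_☉ ≈ 386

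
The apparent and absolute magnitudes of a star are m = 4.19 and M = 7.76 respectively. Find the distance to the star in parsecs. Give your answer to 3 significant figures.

d ≈ 1.93 pc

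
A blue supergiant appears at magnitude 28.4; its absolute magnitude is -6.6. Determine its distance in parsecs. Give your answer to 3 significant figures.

d ≈ 1.00×10^8 pc

Distance modulus: m − M = 28.4 − (-6.6) = 35.000
m − M = 5 log₁₀ d − 5
log₁₀ d = (m − M)/5 + 1 = 8.0000
d = 10^8.0000 = 1.000×10^8 pc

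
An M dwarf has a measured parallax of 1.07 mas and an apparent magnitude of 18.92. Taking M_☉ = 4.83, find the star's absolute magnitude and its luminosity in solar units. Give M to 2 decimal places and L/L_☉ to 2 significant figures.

M ≈ 9.07; L/L_☉ ≈ 0.020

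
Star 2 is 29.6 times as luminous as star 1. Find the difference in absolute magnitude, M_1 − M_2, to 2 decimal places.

M_1 − M_2 ≈ 3.68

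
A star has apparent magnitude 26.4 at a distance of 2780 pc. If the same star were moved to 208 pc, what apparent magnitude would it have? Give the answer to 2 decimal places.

m ≈ 20.77

Flux ∝ 1/d², so Δm = 5 log₁₀(d₂/d₁) = 5 log₁₀(208/2780) = -5.630
m₂ = m₁ + Δm = 26.4 + (-5.630) = 20.770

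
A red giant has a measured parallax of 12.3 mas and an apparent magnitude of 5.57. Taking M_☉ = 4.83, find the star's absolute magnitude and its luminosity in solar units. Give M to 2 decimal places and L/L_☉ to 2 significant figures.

M ≈ 1.02; L/L_☉ ≈ 33

d = 1/p = 1000/12.3 mas = 81.30 pc
M = m − 5 log₁₀ d + 5 = 5.57 − 5·1.9101 + 5 = 1.020
M − M_☉ = 1.020 − 4.83 = -3.810
L/L_☉ = 10^(−0.4 × -3.810) = 33.43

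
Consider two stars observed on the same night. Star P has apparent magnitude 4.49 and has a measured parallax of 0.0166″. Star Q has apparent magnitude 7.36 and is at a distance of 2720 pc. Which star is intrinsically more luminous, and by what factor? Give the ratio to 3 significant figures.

Star Q is more luminous, by a factor of 145.

Star P: d = 1/p = 1/0.0166″ = 60.24 pc
Star P: M = m − 5 log₁₀ d + 5 = 4.49 − 5·1.7799 + 5 = 0.591
Star Q: M = m − 5 log₁₀ d + 5 = 7.36 − 5·3.4346 + 5 = -4.813
ΔM = M_P − M_Q = 0.591 − (-4.813) = 5.403; smaller M is more luminous → Star Q.
L ratio = 10^(0.4 |ΔM|) = 10^2.161 = 145.0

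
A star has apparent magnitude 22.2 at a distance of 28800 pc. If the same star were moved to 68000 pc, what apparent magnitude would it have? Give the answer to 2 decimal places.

m ≈ 24.07

Flux ∝ 1/d², so Δm = 5 log₁₀(d₂/d₁) = 5 log₁₀(68000/28800) = 1.866
m₂ = m₁ + Δm = 22.2 + (1.866) = 24.066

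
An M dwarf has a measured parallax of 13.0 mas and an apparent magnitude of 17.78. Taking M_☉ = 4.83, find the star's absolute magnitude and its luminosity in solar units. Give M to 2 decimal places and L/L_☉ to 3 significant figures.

M ≈ 13.35; L/L_☉ ≈ 3.91×10^-4

d = 1/p = 1000/13.0 mas = 76.92 pc
M = m − 5 log₁₀ d + 5 = 17.78 − 5·1.8861 + 5 = 13.350
M − M_☉ = 13.350 − 4.83 = 8.520
L/L_☉ = 10^(−0.4 × 8.520) = 3.909×10^-4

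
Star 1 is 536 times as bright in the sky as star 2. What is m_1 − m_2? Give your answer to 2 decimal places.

m_1 − m_2 ≈ -6.82

Pogson: Δm = −2.5 log₁₀(ratio) = −2.5 log₁₀(536) = −2.5 × 2.7292 = -6.823
Star 1 is brighter, so it has the smaller magnitude: the difference is negative.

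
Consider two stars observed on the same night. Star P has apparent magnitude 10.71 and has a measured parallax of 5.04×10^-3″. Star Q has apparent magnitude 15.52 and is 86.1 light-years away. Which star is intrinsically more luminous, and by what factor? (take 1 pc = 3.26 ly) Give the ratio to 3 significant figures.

Star P is more luminous, by a factor of 4740.

Star P: d = 1/p = 1/5.04×10^-3″ = 198.4 pc
Star P: M = m − 5 log₁₀ d + 5 = 10.71 − 5·2.2976 + 5 = 4.222
Star Q: d = 86.1 ly / 3.26 = 26.41 pc
Star Q: M = m − 5 log₁₀ d + 5 = 15.52 − 5·1.4218 + 5 = 13.411
ΔM = M_P − M_Q = 4.222 − (13.411) = -9.189; smaller M is more luminous → Star P.
L ratio = 10^(0.4 |ΔM|) = 10^3.676 = 4738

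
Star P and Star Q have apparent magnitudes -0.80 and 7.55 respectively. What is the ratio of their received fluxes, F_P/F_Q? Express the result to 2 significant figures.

Magnitude difference = -8.35
Flux ratio = 10^(−0.4 Δm) = 10^(−0.4 × -8.35) = 10^3.340 = 2188

F_P/F_Q ≈ 2200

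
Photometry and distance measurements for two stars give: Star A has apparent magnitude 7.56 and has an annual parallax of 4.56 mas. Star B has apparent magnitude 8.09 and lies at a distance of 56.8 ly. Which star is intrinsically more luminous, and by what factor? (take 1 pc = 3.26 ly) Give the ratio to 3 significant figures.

Star A is more luminous, by a factor of 258.

Star A: p = 4.56 mas = 4.56×10^-3″ → d = 1/p = 219.3 pc
Star A: M = m − 5 log₁₀ d + 5 = 7.56 − 5·2.3410 + 5 = 0.855
Star B: d = 56.8 ly / 3.26 = 17.42 pc
Star B: M = m − 5 log₁₀ d + 5 = 8.09 − 5·1.2411 + 5 = 6.884
ΔM = M_A − M_B = 0.855 − (6.884) = -6.030; smaller M is more luminous → Star A.
L ratio = 10^(0.4 |ΔM|) = 10^2.412 = 258.1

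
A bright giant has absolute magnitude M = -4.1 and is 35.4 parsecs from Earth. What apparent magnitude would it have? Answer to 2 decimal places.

m ≈ -1.35

m = M + 5 log₁₀ d − 5 = -4.1 + 5·1.5490 − 5 = -1.355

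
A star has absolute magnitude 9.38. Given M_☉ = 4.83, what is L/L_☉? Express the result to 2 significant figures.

L/L_☉ ≈ 0.015

M − M_☉ = 9.38 − 4.83 = 4.550
L/L_☉ = 10^(−0.4 (M − M_☉)) = 10^-1.820 = 0.01514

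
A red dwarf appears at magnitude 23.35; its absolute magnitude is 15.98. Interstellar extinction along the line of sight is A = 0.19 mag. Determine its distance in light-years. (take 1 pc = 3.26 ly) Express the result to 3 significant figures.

d ≈ 890 ly

m − M = 5 log₁₀(d/10 pc) + A  ⇒  23.35 − (15.98) − 0.19 = 5 log₁₀(d/10)
7.180 = 5 log₁₀(d/10)
log₁₀ d = (m − M − A)/5 + 1 = 2.4360
d = 10^2.4360 = 272.9 pc
= 889.6 ly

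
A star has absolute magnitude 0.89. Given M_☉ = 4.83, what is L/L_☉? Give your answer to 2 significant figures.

M − M_☉ = 0.89 − 4.83 = -3.940
L/L_☉ = 10^(−0.4 (M − M_☉)) = 10^1.576 = 37.67

L/L_☉ ≈ 38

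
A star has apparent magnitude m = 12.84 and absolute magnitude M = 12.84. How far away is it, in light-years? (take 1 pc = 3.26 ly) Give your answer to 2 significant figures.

d ≈ 33 ly

Distance modulus: m − M = 12.84 − (12.84) = 0.000
m − M = 5 log₁₀ d − 5
log₁₀ d = (m − M)/5 + 1 = 1.0000
d = 10^1.0000 = 10.00 pc
= 32.60 ly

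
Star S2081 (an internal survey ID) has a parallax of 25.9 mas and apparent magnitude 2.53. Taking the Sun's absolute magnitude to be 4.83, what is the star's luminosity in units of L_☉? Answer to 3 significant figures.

d = 1/p = 1000/25.9 mas = 38.61 pc
M = m − 5 log₁₀ d + 5 = 2.53 − 5·1.5867 + 5 = -0.404
M − M_☉ = -0.404 − 4.83 = -5.234
L/L_☉ = 10^(−0.4 × -5.234) = 124.0

L/L_☉ ≈ 124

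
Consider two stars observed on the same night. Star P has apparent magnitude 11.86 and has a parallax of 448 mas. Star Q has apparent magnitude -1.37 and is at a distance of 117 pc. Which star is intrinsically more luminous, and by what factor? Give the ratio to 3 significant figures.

Star P: p = 448 mas = 0.448″ → d = 1/p = 2.232 pc
Star P: M = m − 5 log₁₀ d + 5 = 11.86 − 5·0.3487 + 5 = 15.116
Star Q: M = m − 5 log₁₀ d + 5 = -1.37 − 5·2.0682 + 5 = -6.711
ΔM = M_P − M_Q = 15.116 − (-6.711) = 21.827; smaller M is more luminous → Star Q.
L ratio = 10^(0.4 |ΔM|) = 10^8.731 = 5.382×10^8

Star Q is more luminous, by a factor of 5.38×10^8.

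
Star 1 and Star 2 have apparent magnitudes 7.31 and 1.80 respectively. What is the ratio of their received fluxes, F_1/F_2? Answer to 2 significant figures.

Δm = 7.31 − (1.80) = 5.51
Flux ratio = 10^(−0.4 Δm) = 10^(−0.4 × 5.51) = 10^-2.204 = 6.252×10^-3

F_1/F_2 ≈ 6.3×10^-3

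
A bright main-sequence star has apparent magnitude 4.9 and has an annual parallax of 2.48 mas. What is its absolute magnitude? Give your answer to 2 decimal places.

M ≈ -3.13

p = 2.48 mas = 2.48×10^-3″ → d = 1/p = 403.2 pc
5 log₁₀(d/10 pc) = 5 log₁₀(403.2) − 5 = 8.028
M = m − 5 log₁₀(d/10) = 4.9 − 8.028 = -3.128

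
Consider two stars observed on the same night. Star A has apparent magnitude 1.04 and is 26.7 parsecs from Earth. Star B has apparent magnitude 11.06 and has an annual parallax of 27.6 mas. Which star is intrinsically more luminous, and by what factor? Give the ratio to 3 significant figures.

Star A is more luminous, by a factor of 5530.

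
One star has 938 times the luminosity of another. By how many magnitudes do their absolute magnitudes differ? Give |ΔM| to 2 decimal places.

Pogson: ΔM = −2.5 log₁₀(ratio) = −2.5 log₁₀(938) = −2.5 × 2.9722 = -7.431

|ΔM| ≈ 7.43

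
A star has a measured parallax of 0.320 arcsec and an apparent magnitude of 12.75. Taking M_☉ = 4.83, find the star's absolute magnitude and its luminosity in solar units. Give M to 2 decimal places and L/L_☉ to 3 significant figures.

d = 1/p = 1/0.320″ = 3.125 pc
M = m − 5 log₁₀ d + 5 = 12.75 − 5·0.4949 + 5 = 15.276
M − M_☉ = 15.276 − 4.83 = 10.446
L/L_☉ = 10^(−0.4 × 10.446) = 6.633×10^-5

M ≈ 15.28; L/L_☉ ≈ 6.63×10^-5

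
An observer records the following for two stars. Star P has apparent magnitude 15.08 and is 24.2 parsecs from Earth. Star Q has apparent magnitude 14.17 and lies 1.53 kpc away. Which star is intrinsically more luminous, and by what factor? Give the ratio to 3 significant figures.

Star P: M = m − 5 log₁₀ d + 5 = 15.08 − 5·1.3838 + 5 = 13.161
Star Q: d = 1.53 kpc = 1530 pc
Star Q: M = m − 5 log₁₀ d + 5 = 14.17 − 5·3.1847 + 5 = 3.247
ΔM = M_P − M_Q = 13.161 − (3.247) = 9.914; smaller M is more luminous → Star Q.
L ratio = 10^(0.4 |ΔM|) = 10^3.966 = 9242

Star Q is more luminous, by a factor of 9240.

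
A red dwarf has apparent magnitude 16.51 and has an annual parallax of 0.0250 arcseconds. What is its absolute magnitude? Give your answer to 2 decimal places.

M ≈ 13.50

d = 1/p = 1/0.0250″ = 40.00 pc
5 log₁₀(d/10 pc) = 5 log₁₀(40.00) − 5 = 3.010
M = m − 5 log₁₀(d/10) = 16.51 − 3.010 = 13.500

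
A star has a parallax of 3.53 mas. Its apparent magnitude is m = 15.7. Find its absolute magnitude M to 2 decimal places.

p = 3.53 mas = 3.53×10^-3″ → d = 1/p = 283.3 pc
5 log₁₀(d/10 pc) = 5 log₁₀(283.3) − 5 = 7.261
M = m − 5 log₁₀(d/10) = 15.7 − 7.261 = 8.439

M ≈ 8.44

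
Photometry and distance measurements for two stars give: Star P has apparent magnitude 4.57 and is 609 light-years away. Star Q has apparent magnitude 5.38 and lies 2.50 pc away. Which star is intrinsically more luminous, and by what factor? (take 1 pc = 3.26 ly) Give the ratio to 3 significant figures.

Star P: d = 609 ly / 3.26 = 186.8 pc
Star P: M = m − 5 log₁₀ d + 5 = 4.57 − 5·2.2714 + 5 = -1.787
Star Q: M = m − 5 log₁₀ d + 5 = 5.38 − 5·0.3979 + 5 = 8.390
ΔM = M_P − M_Q = -1.787 − (8.390) = -10.177; smaller M is more luminous → Star P.
L ratio = 10^(0.4 |ΔM|) = 10^4.071 = 11770

Star P is more luminous, by a factor of 11800.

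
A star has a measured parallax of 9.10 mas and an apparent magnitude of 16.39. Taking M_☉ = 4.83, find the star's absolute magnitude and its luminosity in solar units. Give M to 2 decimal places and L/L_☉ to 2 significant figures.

d = 1/p = 1000/9.10 mas = 109.9 pc
M = m − 5 log₁₀ d + 5 = 16.39 − 5·2.0410 + 5 = 11.185
M − M_☉ = 11.185 − 4.83 = 6.355
L/L_☉ = 10^(−0.4 × 6.355) = 2.870×10^-3

M ≈ 11.19; L/L_☉ ≈ 2.9×10^-3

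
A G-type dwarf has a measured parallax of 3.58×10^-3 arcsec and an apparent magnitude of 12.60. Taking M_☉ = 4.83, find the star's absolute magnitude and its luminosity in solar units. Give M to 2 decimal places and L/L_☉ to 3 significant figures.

d = 1/p = 1/3.58×10^-3″ = 279.3 pc
M = m − 5 log₁₀ d + 5 = 12.60 − 5·2.4461 + 5 = 5.369
M − M_☉ = 5.369 − 4.83 = 0.539
L/L_☉ = 10^(−0.4 × 0.539) = 0.6085

M ≈ 5.37; L/L_☉ ≈ 0.608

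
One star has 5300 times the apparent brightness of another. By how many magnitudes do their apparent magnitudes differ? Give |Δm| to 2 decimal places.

Pogson: Δm = −2.5 log₁₀(ratio) = −2.5 log₁₀(5300) = −2.5 × 3.7243 = -9.311

|Δm| ≈ 9.31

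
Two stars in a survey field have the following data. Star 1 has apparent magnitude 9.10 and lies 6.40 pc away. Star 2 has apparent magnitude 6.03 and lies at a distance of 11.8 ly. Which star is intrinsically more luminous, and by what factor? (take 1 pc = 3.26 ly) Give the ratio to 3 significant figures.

Star 1: M = m − 5 log₁₀ d + 5 = 9.10 − 5·0.8062 + 5 = 10.069
Star 2: d = 11.8 ly / 3.26 = 3.620 pc
Star 2: M = m − 5 log₁₀ d + 5 = 6.03 − 5·0.5587 + 5 = 8.237
ΔM = M_1 − M_2 = 10.069 − (8.237) = 1.832; smaller M is more luminous → Star 2.
L ratio = 10^(0.4 |ΔM|) = 10^0.733 = 5.407

Star 2 is more luminous, by a factor of 5.41.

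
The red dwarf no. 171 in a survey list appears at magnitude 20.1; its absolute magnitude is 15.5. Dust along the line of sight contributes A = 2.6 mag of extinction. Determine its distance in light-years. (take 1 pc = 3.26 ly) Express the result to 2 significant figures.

d ≈ 82 ly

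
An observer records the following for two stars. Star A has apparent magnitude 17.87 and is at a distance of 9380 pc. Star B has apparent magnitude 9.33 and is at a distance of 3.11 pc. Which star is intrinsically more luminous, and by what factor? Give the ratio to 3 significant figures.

Star A is more luminous, by a factor of 3490.

Star A: M = m − 5 log₁₀ d + 5 = 17.87 − 5·3.9722 + 5 = 3.009
Star B: M = m − 5 log₁₀ d + 5 = 9.33 − 5·0.4928 + 5 = 11.866
ΔM = M_A − M_B = 3.009 − (11.866) = -8.857; smaller M is more luminous → Star A.
L ratio = 10^(0.4 |ΔM|) = 10^3.543 = 3490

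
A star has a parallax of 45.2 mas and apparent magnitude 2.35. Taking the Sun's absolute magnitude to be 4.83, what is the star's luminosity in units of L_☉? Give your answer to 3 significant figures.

L/L_☉ ≈ 48.1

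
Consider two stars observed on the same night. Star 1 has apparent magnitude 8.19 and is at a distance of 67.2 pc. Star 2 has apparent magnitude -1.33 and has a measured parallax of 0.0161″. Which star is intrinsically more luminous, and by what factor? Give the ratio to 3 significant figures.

Star 1: M = m − 5 log₁₀ d + 5 = 8.19 − 5·1.8274 + 5 = 4.053
Star 2: d = 1/p = 1/0.0161″ = 62.11 pc
Star 2: M = m − 5 log₁₀ d + 5 = -1.33 − 5·1.7932 + 5 = -5.296
ΔM = M_1 − M_2 = 4.053 − (-5.296) = 9.349; smaller M is more luminous → Star 2.
L ratio = 10^(0.4 |ΔM|) = 10^3.740 = 5490

Star 2 is more luminous, by a factor of 5490.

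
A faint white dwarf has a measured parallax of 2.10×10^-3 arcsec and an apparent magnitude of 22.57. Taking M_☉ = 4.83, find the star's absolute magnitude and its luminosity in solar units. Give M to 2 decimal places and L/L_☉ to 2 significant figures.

M ≈ 14.18; L/L_☉ ≈ 1.8×10^-4

d = 1/p = 1/2.10×10^-3″ = 476.2 pc
M = m − 5 log₁₀ d + 5 = 22.57 − 5·2.6778 + 5 = 14.181
M − M_☉ = 14.181 − 4.83 = 9.351
L/L_☉ = 10^(−0.4 × 9.351) = 1.818×10^-4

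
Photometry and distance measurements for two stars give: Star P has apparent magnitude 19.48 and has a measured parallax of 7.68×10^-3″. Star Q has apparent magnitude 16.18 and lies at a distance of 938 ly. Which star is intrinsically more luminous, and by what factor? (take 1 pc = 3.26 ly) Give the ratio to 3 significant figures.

Star Q is more luminous, by a factor of 102.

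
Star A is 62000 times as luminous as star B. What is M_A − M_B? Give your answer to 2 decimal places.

M_A − M_B ≈ -11.98

Pogson: ΔM = −2.5 log₁₀(ratio) = −2.5 log₁₀(62000) = −2.5 × 4.7924 = -11.981
Star A is brighter, so it has the smaller magnitude: the difference is negative.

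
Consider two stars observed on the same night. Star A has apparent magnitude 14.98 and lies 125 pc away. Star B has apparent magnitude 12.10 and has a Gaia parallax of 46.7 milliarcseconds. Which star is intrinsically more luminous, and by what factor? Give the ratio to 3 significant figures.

Star A is more luminous, by a factor of 2.40.

Star A: M = m − 5 log₁₀ d + 5 = 14.98 − 5·2.0969 + 5 = 9.495
Star B: p = 46.7 mas = 0.0467″ → d = 1/p = 21.41 pc
Star B: M = m − 5 log₁₀ d + 5 = 12.10 − 5·1.3307 + 5 = 10.447
ΔM = M_A − M_B = 9.495 − (10.447) = -0.951; smaller M is more luminous → Star A.
L ratio = 10^(0.4 |ΔM|) = 10^0.380 = 2.401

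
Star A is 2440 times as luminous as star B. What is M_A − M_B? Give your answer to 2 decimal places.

M_A − M_B ≈ -8.47

Pogson: ΔM = −2.5 log₁₀(ratio) = −2.5 log₁₀(2440) = −2.5 × 3.3874 = -8.468
Star A is brighter, so it has the smaller magnitude: the difference is negative.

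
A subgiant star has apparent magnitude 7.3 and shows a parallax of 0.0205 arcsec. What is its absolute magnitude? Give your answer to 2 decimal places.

d = 1/p = 1/0.0205″ = 48.78 pc
5 log₁₀(d/10 pc) = 5 log₁₀(48.78) − 5 = 3.441
M = m − 5 log₁₀(d/10) = 7.3 − 3.441 = 3.859

M ≈ 3.86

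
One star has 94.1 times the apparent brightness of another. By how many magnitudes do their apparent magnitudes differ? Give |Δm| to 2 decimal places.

|Δm| ≈ 4.93

Pogson: Δm = −2.5 log₁₀(ratio) = −2.5 log₁₀(94.1) = −2.5 × 1.9736 = -4.934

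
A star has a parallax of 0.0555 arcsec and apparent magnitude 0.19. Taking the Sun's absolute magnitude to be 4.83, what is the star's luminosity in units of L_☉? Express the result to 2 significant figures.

d = 1/p = 1/0.0555″ = 18.02 pc
M = m − 5 log₁₀ d + 5 = 0.19 − 5·1.2557 + 5 = -1.089
M − M_☉ = -1.089 − 4.83 = -5.919
L/L_☉ = 10^(−0.4 × -5.919) = 233.0

L/L_☉ ≈ 230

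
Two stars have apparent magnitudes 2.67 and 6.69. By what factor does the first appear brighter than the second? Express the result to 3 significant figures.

40.6

Magnitude difference = -4.02
Flux ratio = 10^(−0.4 Δm) = 10^(−0.4 × -4.02) = 10^1.608 = 40.55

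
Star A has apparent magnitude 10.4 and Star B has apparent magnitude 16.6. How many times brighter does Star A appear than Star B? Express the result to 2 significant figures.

300

Δm = 10.4 − (16.6) = -6.2
Flux ratio = 10^(−0.4 Δm) = 10^(−0.4 × -6.2) = 10^2.480 = 302.0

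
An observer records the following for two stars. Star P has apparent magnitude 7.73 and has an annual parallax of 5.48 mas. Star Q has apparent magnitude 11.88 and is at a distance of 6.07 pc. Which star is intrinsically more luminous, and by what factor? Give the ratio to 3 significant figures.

Star P is more luminous, by a factor of 41300.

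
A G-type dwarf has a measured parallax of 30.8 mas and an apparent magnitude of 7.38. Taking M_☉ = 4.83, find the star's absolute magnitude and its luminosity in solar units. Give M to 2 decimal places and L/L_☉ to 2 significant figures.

d = 1/p = 1000/30.8 mas = 32.47 pc
M = m − 5 log₁₀ d + 5 = 7.38 − 5·1.5114 + 5 = 4.823
M − M_☉ = 4.823 − 4.83 = -0.007
L/L_☉ = 10^(−0.4 × -0.007) = 1.007

M ≈ 4.82; L/L_☉ ≈ 1.0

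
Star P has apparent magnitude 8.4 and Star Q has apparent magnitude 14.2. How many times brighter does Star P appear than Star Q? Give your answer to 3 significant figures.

209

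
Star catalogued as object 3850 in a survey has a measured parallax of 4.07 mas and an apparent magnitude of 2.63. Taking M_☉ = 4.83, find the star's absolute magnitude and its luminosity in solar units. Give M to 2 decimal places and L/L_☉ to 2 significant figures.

M ≈ -4.32; L/L_☉ ≈ 4600

d = 1/p = 1000/4.07 mas = 245.7 pc
M = m − 5 log₁₀ d + 5 = 2.63 − 5·2.3904 + 5 = -4.322
M − M_☉ = -4.322 − 4.83 = -9.152
L/L_☉ = 10^(−0.4 × -9.152) = 4579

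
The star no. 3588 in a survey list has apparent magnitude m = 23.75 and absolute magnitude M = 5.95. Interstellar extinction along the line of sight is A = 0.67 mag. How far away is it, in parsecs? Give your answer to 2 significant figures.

d ≈ 27000 pc

m − M = 5 log₁₀(d/10 pc) + A  ⇒  23.75 − (5.95) − 0.67 = 5 log₁₀(d/10)
17.130 = 5 log₁₀(d/10)
log₁₀ d = (m − M − A)/5 + 1 = 4.4260
d = 10^4.4260 = 26670 pc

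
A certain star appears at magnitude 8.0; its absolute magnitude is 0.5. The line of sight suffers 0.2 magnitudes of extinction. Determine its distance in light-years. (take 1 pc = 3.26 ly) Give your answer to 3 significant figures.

d ≈ 940 ly

m − M = 5 log₁₀(d/10 pc) + A  ⇒  8.0 − (0.5) − 0.2 = 5 log₁₀(d/10)
7.300 = 5 log₁₀(d/10)
log₁₀ d = (m − M − A)/5 + 1 = 2.4600
d = 10^2.4600 = 288.4 pc
= 940.2 ly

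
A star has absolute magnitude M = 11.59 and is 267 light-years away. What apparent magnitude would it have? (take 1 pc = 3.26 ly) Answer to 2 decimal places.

m ≈ 16.16

d = 267 ly / 3.26 = 81.90 pc
m = M + 5 log₁₀ d − 5 = 11.59 + 5·1.9133 − 5 = 16.156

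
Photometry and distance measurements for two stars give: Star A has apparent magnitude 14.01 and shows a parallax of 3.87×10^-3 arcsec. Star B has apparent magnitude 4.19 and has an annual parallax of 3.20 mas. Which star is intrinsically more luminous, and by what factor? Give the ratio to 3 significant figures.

Star B is more luminous, by a factor of 12400.

Star A: d = 1/p = 1/3.87×10^-3″ = 258.4 pc
Star A: M = m − 5 log₁₀ d + 5 = 14.01 − 5·2.4123 + 5 = 6.949
Star B: p = 3.20 mas = 3.20×10^-3″ → d = 1/p = 312.5 pc
Star B: M = m − 5 log₁₀ d + 5 = 4.19 − 5·2.4949 + 5 = -3.284
ΔM = M_A − M_B = 6.949 − (-3.284) = 10.233; smaller M is more luminous → Star B.
L ratio = 10^(0.4 |ΔM|) = 10^4.093 = 12390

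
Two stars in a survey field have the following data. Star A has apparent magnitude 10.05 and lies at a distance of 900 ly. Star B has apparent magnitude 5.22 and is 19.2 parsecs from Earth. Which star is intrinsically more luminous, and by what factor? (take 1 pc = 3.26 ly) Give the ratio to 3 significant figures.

Star A is more luminous, by a factor of 2.42.

Star A: d = 900 ly / 3.26 = 276.1 pc
Star A: M = m − 5 log₁₀ d + 5 = 10.05 − 5·2.4410 + 5 = 2.845
Star B: M = m − 5 log₁₀ d + 5 = 5.22 − 5·1.2833 + 5 = 3.803
ΔM = M_A − M_B = 2.845 − (3.803) = -0.959; smaller M is more luminous → Star A.
L ratio = 10^(0.4 |ΔM|) = 10^0.383 = 2.418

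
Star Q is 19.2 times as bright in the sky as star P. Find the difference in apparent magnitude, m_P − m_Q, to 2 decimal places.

m_P − m_Q ≈ 3.21

Pogson: Δm = −2.5 log₁₀(ratio) = −2.5 log₁₀(19.2) = −2.5 × 1.2833 = -3.208
Star Q is brighter so has the smaller magnitude: m_P − m_Q is positive.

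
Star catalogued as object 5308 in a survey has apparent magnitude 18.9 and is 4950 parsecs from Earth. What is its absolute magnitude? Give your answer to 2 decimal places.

M ≈ 5.43

5 log₁₀(d/10 pc) = 5 log₁₀(4950) − 5 = 13.473
M = m − 5 log₁₀(d/10) = 18.9 − 13.473 = 5.427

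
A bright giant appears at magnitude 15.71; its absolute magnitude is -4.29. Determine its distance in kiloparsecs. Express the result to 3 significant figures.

μ = m − M = 20.000
m − M = 5 log₁₀ d − 5
log₁₀ d = (m − M)/5 + 1 = 5.0000
d = 10^5.0000 = 100000 pc
= 100.0 kpc

d ≈ 100 kpc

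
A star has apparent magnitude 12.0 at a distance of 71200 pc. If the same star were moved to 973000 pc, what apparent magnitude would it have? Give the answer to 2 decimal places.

m ≈ 17.68

Flux ∝ 1/d², so Δm = 5 log₁₀(d₂/d₁) = 5 log₁₀(973000/71200) = 5.678
m₂ = m₁ + Δm = 12.0 + (5.678) = 17.678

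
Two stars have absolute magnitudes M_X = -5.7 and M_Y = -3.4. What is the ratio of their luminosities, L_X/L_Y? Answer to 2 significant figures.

ΔM = M_X − M_Y = -2.3
L_X/L_Y = 10^(−0.4 ΔM) = 10^0.920 = 8.318

L_X/L_Y ≈ 8.3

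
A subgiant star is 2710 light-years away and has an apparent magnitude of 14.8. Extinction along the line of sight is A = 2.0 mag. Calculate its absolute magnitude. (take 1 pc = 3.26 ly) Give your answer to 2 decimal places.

d = 2710 ly / 3.26 = 831.3 pc
5 log₁₀(d/10 pc) = 5 log₁₀(831.3) − 5 = 9.599
M = m − 5 log₁₀(d/10) − A = 14.8 − 9.599 − 2.0 = 3.201

M ≈ 3.20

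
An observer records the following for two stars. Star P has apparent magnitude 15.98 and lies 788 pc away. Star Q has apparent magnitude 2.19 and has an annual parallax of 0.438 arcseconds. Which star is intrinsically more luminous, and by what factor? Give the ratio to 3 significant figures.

Star P: M = m − 5 log₁₀ d + 5 = 15.98 − 5·2.8965 + 5 = 6.497
Star Q: d = 1/p = 1/0.438″ = 2.283 pc
Star Q: M = m − 5 log₁₀ d + 5 = 2.19 − 5·0.3585 + 5 = 5.397
ΔM = M_P − M_Q = 6.497 − (5.397) = 1.100; smaller M is more luminous → Star Q.
L ratio = 10^(0.4 |ΔM|) = 10^0.440 = 2.754

Star Q is more luminous, by a factor of 2.75.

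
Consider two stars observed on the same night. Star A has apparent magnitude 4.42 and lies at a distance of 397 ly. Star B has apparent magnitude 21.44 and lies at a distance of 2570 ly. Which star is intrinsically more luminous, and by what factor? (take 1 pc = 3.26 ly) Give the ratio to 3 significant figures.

Star A is more luminous, by a factor of 153000.

Star A: d = 397 ly / 3.26 = 121.8 pc
Star A: M = m − 5 log₁₀ d + 5 = 4.42 − 5·2.0856 + 5 = -1.008
Star B: d = 2570 ly / 3.26 = 788.3 pc
Star B: M = m − 5 log₁₀ d + 5 = 21.44 − 5·2.8967 + 5 = 11.956
ΔM = M_A − M_B = -1.008 − (11.956) = -12.964; smaller M is more luminous → Star A.
L ratio = 10^(0.4 |ΔM|) = 10^5.186 = 153400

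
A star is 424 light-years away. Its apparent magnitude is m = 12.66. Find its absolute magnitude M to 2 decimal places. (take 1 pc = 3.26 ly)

M ≈ 7.09

d = 424 ly / 3.26 = 130.1 pc
5 log₁₀(d/10 pc) = 5 log₁₀(130.1) − 5 = 5.571
M = m − 5 log₁₀(d/10) = 12.66 − 5.571 = 7.089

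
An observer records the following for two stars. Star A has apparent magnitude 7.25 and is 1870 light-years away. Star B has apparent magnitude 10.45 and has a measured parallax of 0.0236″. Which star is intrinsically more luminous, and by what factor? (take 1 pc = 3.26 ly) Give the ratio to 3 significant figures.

Star A is more luminous, by a factor of 3490.

Star A: d = 1870 ly / 3.26 = 573.6 pc
Star A: M = m − 5 log₁₀ d + 5 = 7.25 − 5·2.7586 + 5 = -1.543
Star B: d = 1/p = 1/0.0236″ = 42.37 pc
Star B: M = m − 5 log₁₀ d + 5 = 10.45 − 5·1.6271 + 5 = 7.315
ΔM = M_A − M_B = -1.543 − (7.315) = -8.858; smaller M is more luminous → Star A.
L ratio = 10^(0.4 |ΔM|) = 10^3.543 = 3492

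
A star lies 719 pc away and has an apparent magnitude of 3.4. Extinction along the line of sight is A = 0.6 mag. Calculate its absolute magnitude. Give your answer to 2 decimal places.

5 log₁₀(d/10 pc) = 5 log₁₀(719.0) − 5 = 9.284
M = m − 5 log₁₀(d/10) − A = 3.4 − 9.284 − 0.6 = -6.484

M ≈ -6.48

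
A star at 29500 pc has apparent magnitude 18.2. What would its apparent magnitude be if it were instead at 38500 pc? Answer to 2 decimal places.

Flux ∝ 1/d², so Δm = 5 log₁₀(d₂/d₁) = 5 log₁₀(38500/29500) = 0.578
m₂ = m₁ + Δm = 18.2 + (0.578) = 18.778

m ≈ 18.78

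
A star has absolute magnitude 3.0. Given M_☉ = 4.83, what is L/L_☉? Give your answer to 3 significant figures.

M − M_☉ = 3.0 − 4.83 = -1.830
L/L_☉ = 10^(−0.4 (M − M_☉)) = 10^0.732 = 5.395

L/L_☉ ≈ 5.40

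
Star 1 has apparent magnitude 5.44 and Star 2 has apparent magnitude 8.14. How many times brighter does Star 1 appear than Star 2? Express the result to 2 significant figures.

Δm = 5.44 − (8.14) = -2.70
Flux ratio = 10^(−0.4 Δm) = 10^(−0.4 × -2.70) = 10^1.080 = 12.02

12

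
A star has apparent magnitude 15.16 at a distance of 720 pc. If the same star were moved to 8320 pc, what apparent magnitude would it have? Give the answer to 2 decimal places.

m ≈ 20.47

Flux ∝ 1/d², so Δm = 5 log₁₀(d₂/d₁) = 5 log₁₀(8320/720) = 5.314
m₂ = m₁ + Δm = 15.16 + (5.314) = 20.474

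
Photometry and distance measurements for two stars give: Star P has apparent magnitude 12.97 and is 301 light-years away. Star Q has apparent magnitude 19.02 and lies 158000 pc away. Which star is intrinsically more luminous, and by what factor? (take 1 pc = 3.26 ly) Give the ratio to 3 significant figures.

Star Q is more luminous, by a factor of 11100.

Star P: d = 301 ly / 3.26 = 92.33 pc
Star P: M = m − 5 log₁₀ d + 5 = 12.97 − 5·1.9653 + 5 = 8.143
Star Q: M = m − 5 log₁₀ d + 5 = 19.02 − 5·5.1987 + 5 = -1.973
ΔM = M_P − M_Q = 8.143 − (-1.973) = 10.117; smaller M is more luminous → Star Q.
L ratio = 10^(0.4 |ΔM|) = 10^4.047 = 11130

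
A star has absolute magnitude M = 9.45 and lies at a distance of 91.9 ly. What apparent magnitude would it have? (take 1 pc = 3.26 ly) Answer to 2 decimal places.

m ≈ 11.70

d = 91.9 ly / 3.26 = 28.19 pc
m = M + 5 log₁₀ d − 5 = 9.45 + 5·1.4501 − 5 = 11.700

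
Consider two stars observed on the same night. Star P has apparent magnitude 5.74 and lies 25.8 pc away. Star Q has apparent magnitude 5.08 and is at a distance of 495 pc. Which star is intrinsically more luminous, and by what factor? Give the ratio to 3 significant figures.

Star P: M = m − 5 log₁₀ d + 5 = 5.74 − 5·1.4116 + 5 = 3.682
Star Q: M = m − 5 log₁₀ d + 5 = 5.08 − 5·2.6946 + 5 = -3.393
ΔM = M_P − M_Q = 3.682 − (-3.393) = 7.075; smaller M is more luminous → Star Q.
L ratio = 10^(0.4 |ΔM|) = 10^2.830 = 676.0

Star Q is more luminous, by a factor of 676.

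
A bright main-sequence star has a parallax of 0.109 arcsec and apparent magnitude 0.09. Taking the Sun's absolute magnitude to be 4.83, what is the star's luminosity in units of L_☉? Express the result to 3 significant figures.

L/L_☉ ≈ 66.2

d = 1/p = 1/0.109″ = 9.174 pc
M = m − 5 log₁₀ d + 5 = 0.09 − 5·0.9626 + 5 = 0.277
M − M_☉ = 0.277 − 4.83 = -4.553
L/L_☉ = 10^(−0.4 × -4.553) = 66.24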